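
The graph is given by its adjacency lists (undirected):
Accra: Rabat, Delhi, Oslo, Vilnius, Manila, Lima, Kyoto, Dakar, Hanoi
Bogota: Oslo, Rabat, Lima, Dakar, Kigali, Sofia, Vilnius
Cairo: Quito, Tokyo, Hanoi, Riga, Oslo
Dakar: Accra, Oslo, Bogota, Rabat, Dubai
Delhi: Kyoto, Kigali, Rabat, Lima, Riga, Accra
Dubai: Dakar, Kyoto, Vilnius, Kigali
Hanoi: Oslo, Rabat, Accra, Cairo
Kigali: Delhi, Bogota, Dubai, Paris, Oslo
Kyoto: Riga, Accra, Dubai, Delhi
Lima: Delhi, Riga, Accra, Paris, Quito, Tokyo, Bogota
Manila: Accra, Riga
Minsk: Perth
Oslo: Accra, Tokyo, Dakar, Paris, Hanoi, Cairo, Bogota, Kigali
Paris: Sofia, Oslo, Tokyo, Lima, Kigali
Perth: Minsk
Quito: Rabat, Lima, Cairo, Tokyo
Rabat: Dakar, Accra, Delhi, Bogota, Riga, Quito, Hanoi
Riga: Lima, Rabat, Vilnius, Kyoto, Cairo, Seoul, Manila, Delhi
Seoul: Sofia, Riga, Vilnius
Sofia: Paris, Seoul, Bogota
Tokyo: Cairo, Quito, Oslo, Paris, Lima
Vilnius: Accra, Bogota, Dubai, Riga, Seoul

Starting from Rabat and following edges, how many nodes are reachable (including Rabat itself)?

BFS from Rabat visits: Rabat, Dakar, Accra, Delhi, Bogota, Riga, Quito, Hanoi, Oslo, Dubai, Vilnius, Manila, Lima, Kyoto, Kigali, Sofia, Cairo, Seoul, Tokyo, Paris
Reachable nodes: 20 of 22 total.

20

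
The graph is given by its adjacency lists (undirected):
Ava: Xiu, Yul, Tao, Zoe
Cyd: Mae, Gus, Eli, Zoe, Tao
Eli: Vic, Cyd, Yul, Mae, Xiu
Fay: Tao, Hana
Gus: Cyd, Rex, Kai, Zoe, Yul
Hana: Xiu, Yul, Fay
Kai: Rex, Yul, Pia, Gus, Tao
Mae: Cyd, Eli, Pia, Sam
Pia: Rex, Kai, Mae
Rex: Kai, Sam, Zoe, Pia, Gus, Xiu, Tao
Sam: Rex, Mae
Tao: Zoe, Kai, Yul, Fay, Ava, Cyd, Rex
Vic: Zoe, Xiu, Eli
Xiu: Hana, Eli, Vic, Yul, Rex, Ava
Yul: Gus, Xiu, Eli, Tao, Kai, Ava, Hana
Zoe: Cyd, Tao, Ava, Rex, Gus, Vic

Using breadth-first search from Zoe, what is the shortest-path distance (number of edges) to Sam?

Level 0: Zoe
Level 1: Ava, Cyd, Gus, Rex, Tao, Vic
Level 2: Eli, Fay, Kai, Mae, Pia, Sam, Xiu, Yul
Level 3: Hana
Sam first appears at level 2.

2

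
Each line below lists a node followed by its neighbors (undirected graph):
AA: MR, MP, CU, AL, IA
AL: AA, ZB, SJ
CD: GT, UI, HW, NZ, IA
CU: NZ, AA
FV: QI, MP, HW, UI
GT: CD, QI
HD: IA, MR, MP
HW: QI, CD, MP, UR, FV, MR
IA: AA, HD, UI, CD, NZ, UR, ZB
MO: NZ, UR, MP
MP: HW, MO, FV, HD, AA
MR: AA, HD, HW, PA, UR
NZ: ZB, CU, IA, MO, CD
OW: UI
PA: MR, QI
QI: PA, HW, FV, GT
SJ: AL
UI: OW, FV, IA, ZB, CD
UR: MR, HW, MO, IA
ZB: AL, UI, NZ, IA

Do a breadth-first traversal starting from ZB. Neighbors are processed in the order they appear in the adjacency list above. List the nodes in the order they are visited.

ZB AL UI NZ IA AA SJ OW FV CD CU MO HD UR MR MP QI HW GT PA

Visit ZB; enqueue AL, UI, NZ, IA → queue [AL, UI, NZ, IA]
Visit AL; enqueue AA, SJ → queue [UI, NZ, IA, AA, SJ]
Visit UI; enqueue OW, FV, CD → queue [NZ, IA, AA, SJ, OW, FV, CD]
Visit NZ; enqueue CU, MO → queue [IA, AA, SJ, OW, FV, CD, CU, MO]
Visit IA; enqueue HD, UR → queue [AA, SJ, OW, FV, CD, CU, MO, HD, UR]
Visit AA; enqueue MR, MP → queue [SJ, OW, FV, CD, CU, MO, HD, UR, MR, MP]
Visit SJ → queue [OW, FV, CD, CU, MO, HD, UR, MR, MP]
Visit OW → queue [FV, CD, CU, MO, HD, UR, MR, MP]
Visit FV; enqueue QI, HW → queue [CD, CU, MO, HD, UR, MR, MP, QI, HW]
Visit CD; enqueue GT → queue [CU, MO, HD, UR, MR, MP, QI, HW, GT]
Visit CU → queue [MO, HD, UR, MR, MP, QI, HW, GT]
Visit MO → queue [HD, UR, MR, MP, QI, HW, GT]
Visit HD → queue [UR, MR, MP, QI, HW, GT]
Visit UR → queue [MR, MP, QI, HW, GT]
Visit MR; enqueue PA → queue [MP, QI, HW, GT, PA]
Visit MP → queue [QI, HW, GT, PA]
Visit QI → queue [HW, GT, PA]
Visit HW → queue [GT, PA]
Visit GT → queue [PA]
Visit PA → queue []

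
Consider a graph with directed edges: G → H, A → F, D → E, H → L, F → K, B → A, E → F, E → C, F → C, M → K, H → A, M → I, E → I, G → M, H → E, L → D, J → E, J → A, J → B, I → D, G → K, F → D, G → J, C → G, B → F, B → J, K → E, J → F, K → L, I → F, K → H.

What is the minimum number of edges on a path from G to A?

2

Level 0: G
Level 1: H, J, K, M
Level 2: A, B, E, F, I, L
Level 3: C, D
A first appears at level 2.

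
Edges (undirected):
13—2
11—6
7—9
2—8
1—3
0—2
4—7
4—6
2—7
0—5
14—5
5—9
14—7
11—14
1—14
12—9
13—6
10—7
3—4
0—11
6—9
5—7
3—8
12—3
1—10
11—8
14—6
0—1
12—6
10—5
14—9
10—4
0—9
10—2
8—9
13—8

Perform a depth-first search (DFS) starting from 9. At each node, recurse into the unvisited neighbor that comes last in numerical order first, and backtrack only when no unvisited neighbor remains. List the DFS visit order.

Visit 9
9 → 14
14 → 11
11 → 8
8 → 13
13 → 6
6 → 12
12 → 3
3 → 4
4 → 10
10 → 7
7 → 5
5 → 0
0 → 2
0 → 1

9 -> 14 -> 11 -> 8 -> 13 -> 6 -> 12 -> 3 -> 4 -> 10 -> 7 -> 5 -> 0 -> 2 -> 1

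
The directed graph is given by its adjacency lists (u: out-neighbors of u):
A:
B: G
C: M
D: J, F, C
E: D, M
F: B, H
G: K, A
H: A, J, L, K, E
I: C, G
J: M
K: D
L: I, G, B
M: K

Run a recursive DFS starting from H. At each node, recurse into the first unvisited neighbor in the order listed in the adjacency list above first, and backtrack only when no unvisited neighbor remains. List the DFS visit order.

H, A, J, M, K, D, F, B, G, C, L, I, E

Visit H
H → A
H → J
J → M
M → K
K → D
D → F
F → B
B → G
D → C
H → L
L → I
H → E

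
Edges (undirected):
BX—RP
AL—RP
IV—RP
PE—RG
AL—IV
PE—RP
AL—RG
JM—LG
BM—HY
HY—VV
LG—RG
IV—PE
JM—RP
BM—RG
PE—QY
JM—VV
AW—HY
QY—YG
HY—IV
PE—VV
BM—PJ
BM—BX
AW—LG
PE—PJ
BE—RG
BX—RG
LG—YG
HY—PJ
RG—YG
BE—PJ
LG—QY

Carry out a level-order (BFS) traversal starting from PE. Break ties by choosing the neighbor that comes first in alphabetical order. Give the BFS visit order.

Visit PE; enqueue IV, PJ, QY, RG, RP, VV → queue [IV, PJ, QY, RG, RP, VV]
Visit IV; enqueue AL, HY → queue [PJ, QY, RG, RP, VV, AL, HY]
Visit PJ; enqueue BE, BM → queue [QY, RG, RP, VV, AL, HY, BE, BM]
Visit QY; enqueue LG, YG → queue [RG, RP, VV, AL, HY, BE, BM, LG, YG]
Visit RG; enqueue BX → queue [RP, VV, AL, HY, BE, BM, LG, YG, BX]
Visit RP; enqueue JM → queue [VV, AL, HY, BE, BM, LG, YG, BX, JM]
Visit VV → queue [AL, HY, BE, BM, LG, YG, BX, JM]
Visit AL → queue [HY, BE, BM, LG, YG, BX, JM]
Visit HY; enqueue AW → queue [BE, BM, LG, YG, BX, JM, AW]
Visit BE → queue [BM, LG, YG, BX, JM, AW]
Visit BM → queue [LG, YG, BX, JM, AW]
Visit LG → queue [YG, BX, JM, AW]
Visit YG → queue [BX, JM, AW]
Visit BX → queue [JM, AW]
Visit JM → queue [AW]
Visit AW → queue []

PE, IV, PJ, QY, RG, RP, VV, AL, HY, BE, BM, LG, YG, BX, JM, AW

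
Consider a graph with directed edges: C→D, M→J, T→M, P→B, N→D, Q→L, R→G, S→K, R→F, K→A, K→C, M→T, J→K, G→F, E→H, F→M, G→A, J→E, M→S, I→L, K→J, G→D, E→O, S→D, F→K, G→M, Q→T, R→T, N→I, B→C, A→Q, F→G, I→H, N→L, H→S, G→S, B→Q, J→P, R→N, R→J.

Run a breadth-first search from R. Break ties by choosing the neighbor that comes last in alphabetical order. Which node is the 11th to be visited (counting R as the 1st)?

P

Visit R; enqueue T, N, J, G, F → queue [T, N, J, G, F]
Visit T; enqueue M → queue [N, J, G, F, M]
Visit N; enqueue L, I, D → queue [J, G, F, M, L, I, D]
Visit J; enqueue P, K, E → queue [G, F, M, L, I, D, P, K, E]
Visit G; enqueue S, A → queue [F, M, L, I, D, P, K, E, S, A]
Visit F → queue [M, L, I, D, P, K, E, S, A]
Visit M → queue [L, I, D, P, K, E, S, A]
Visit L → queue [I, D, P, K, E, S, A]
Visit I; enqueue H → queue [D, P, K, E, S, A, H]
Visit D → queue [P, K, E, S, A, H]
Visit P; enqueue B → queue [K, E, S, A, H, B]
Visit K; enqueue C → queue [E, S, A, H, B, C]
Visit E; enqueue O → queue [S, A, H, B, C, O]
Visit S → queue [A, H, B, C, O]
Visit A; enqueue Q → queue [H, B, C, O, Q]
Visit H → queue [B, C, O, Q]
Visit B → queue [C, O, Q]
Visit C → queue [O, Q]
Visit O → queue [Q]
Visit Q → queue []

Visit order: R, T, N, J, G, F, M, L, I, D, P, K, E, S, A, H, B, C, O, Q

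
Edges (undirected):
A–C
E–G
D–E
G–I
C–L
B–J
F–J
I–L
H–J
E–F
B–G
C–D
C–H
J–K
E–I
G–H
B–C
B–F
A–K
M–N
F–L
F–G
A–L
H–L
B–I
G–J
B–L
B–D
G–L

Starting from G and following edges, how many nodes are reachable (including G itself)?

BFS from G visits: G, L, J, I, H, F, E, B, C, A, K, D
Reachable nodes: 12 of 14 total.

12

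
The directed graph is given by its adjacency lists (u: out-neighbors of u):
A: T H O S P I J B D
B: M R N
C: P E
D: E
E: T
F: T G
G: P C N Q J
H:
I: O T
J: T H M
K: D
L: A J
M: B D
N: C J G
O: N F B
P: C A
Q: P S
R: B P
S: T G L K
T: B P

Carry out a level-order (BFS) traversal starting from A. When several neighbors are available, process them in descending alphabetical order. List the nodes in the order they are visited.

Visit A; enqueue T, S, P, O, J, I, H, D, B → queue [T, S, P, O, J, I, H, D, B]
Visit T → queue [S, P, O, J, I, H, D, B]
Visit S; enqueue L, K, G → queue [P, O, J, I, H, D, B, L, K, G]
Visit P; enqueue C → queue [O, J, I, H, D, B, L, K, G, C]
Visit O; enqueue N, F → queue [J, I, H, D, B, L, K, G, C, N, F]
Visit J; enqueue M → queue [I, H, D, B, L, K, G, C, N, F, M]
Visit I → queue [H, D, B, L, K, G, C, N, F, M]
Visit H → queue [D, B, L, K, G, C, N, F, M]
Visit D; enqueue E → queue [B, L, K, G, C, N, F, M, E]
Visit B; enqueue R → queue [L, K, G, C, N, F, M, E, R]
Visit L → queue [K, G, C, N, F, M, E, R]
Visit K → queue [G, C, N, F, M, E, R]
Visit G; enqueue Q → queue [C, N, F, M, E, R, Q]
Visit C → queue [N, F, M, E, R, Q]
Visit N → queue [F, M, E, R, Q]
Visit F → queue [M, E, R, Q]
Visit M → queue [E, R, Q]
Visit E → queue [R, Q]
Visit R → queue [Q]
Visit Q → queue []

A, T, S, P, O, J, I, H, D, B, L, K, G, C, N, F, M, E, R, Q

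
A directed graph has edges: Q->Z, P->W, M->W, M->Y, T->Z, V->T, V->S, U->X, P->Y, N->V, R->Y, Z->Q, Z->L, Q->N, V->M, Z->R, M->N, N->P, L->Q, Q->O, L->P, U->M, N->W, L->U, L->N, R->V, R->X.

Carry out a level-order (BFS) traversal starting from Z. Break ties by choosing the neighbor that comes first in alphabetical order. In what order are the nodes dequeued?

Z L Q R N P U O V X Y W M S T

Visit Z; enqueue L, Q, R → queue [L, Q, R]
Visit L; enqueue N, P, U → queue [Q, R, N, P, U]
Visit Q; enqueue O → queue [R, N, P, U, O]
Visit R; enqueue V, X, Y → queue [N, P, U, O, V, X, Y]
Visit N; enqueue W → queue [P, U, O, V, X, Y, W]
Visit P → queue [U, O, V, X, Y, W]
Visit U; enqueue M → queue [O, V, X, Y, W, M]
Visit O → queue [V, X, Y, W, M]
Visit V; enqueue S, T → queue [X, Y, W, M, S, T]
Visit X → queue [Y, W, M, S, T]
Visit Y → queue [W, M, S, T]
Visit W → queue [M, S, T]
Visit M → queue [S, T]
Visit S → queue [T]
Visit T → queue []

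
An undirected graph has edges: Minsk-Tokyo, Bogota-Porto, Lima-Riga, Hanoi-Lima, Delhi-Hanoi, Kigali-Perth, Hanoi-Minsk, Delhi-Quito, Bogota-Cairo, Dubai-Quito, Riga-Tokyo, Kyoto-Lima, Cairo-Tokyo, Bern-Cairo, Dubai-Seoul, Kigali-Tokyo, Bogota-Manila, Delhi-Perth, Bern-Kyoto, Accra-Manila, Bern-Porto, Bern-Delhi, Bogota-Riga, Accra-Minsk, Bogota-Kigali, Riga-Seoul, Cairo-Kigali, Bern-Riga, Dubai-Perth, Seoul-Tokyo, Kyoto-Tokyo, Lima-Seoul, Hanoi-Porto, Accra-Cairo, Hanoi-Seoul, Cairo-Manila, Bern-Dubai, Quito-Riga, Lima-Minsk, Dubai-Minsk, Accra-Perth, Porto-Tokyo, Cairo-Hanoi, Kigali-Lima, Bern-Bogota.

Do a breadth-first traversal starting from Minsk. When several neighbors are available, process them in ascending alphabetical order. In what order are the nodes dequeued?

Visit Minsk; enqueue Accra, Dubai, Hanoi, Lima, Tokyo → queue [Accra, Dubai, Hanoi, Lima, Tokyo]
Visit Accra; enqueue Cairo, Manila, Perth → queue [Dubai, Hanoi, Lima, Tokyo, Cairo, Manila, Perth]
Visit Dubai; enqueue Bern, Quito, Seoul → queue [Hanoi, Lima, Tokyo, Cairo, Manila, Perth, Bern, Quito, Seoul]
Visit Hanoi; enqueue Delhi, Porto → queue [Lima, Tokyo, Cairo, Manila, Perth, Bern, Quito, Seoul, Delhi, Porto]
Visit Lima; enqueue Kigali, Kyoto, Riga → queue [Tokyo, Cairo, Manila, Perth, Bern, Quito, Seoul, Delhi, Porto, Kigali, Kyoto, Riga]
Visit Tokyo → queue [Cairo, Manila, Perth, Bern, Quito, Seoul, Delhi, Porto, Kigali, Kyoto, Riga]
Visit Cairo; enqueue Bogota → queue [Manila, Perth, Bern, Quito, Seoul, Delhi, Porto, Kigali, Kyoto, Riga, Bogota]
Visit Manila → queue [Perth, Bern, Quito, Seoul, Delhi, Porto, Kigali, Kyoto, Riga, Bogota]
Visit Perth → queue [Bern, Quito, Seoul, Delhi, Porto, Kigali, Kyoto, Riga, Bogota]
Visit Bern → queue [Quito, Seoul, Delhi, Porto, Kigali, Kyoto, Riga, Bogota]
Visit Quito → queue [Seoul, Delhi, Porto, Kigali, Kyoto, Riga, Bogota]
Visit Seoul → queue [Delhi, Porto, Kigali, Kyoto, Riga, Bogota]
Visit Delhi → queue [Porto, Kigali, Kyoto, Riga, Bogota]
Visit Porto → queue [Kigali, Kyoto, Riga, Bogota]
Visit Kigali → queue [Kyoto, Riga, Bogota]
Visit Kyoto → queue [Riga, Bogota]
Visit Riga → queue [Bogota]
Visit Bogota → queue []

Minsk, Accra, Dubai, Hanoi, Lima, Tokyo, Cairo, Manila, Perth, Bern, Quito, Seoul, Delhi, Porto, Kigali, Kyoto, Riga, Bogota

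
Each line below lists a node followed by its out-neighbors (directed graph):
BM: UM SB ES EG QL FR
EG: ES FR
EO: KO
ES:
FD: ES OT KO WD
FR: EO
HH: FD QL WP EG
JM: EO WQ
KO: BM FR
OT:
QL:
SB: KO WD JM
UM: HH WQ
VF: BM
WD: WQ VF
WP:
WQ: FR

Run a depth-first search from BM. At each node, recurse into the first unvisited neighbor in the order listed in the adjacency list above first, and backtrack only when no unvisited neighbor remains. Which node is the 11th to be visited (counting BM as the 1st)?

WQ

Visit BM
BM → UM
UM → HH
HH → FD
FD → ES
FD → OT
FD → KO
KO → FR
FR → EO
FD → WD
WD → WQ
WD → VF
HH → QL
HH → WP
HH → EG
BM → SB
SB → JM

Visit order: BM, UM, HH, FD, ES, OT, KO, FR, EO, WD, WQ, VF, QL, WP, EG, SB, JM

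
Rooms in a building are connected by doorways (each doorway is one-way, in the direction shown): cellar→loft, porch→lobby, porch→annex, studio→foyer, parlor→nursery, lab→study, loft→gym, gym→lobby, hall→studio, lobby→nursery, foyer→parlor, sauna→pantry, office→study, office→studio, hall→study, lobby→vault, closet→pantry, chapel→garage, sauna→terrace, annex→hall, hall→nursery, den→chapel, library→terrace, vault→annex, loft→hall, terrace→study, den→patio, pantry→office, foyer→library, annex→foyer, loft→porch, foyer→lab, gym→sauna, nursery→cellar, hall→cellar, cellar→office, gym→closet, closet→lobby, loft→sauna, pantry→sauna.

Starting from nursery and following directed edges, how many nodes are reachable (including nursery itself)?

20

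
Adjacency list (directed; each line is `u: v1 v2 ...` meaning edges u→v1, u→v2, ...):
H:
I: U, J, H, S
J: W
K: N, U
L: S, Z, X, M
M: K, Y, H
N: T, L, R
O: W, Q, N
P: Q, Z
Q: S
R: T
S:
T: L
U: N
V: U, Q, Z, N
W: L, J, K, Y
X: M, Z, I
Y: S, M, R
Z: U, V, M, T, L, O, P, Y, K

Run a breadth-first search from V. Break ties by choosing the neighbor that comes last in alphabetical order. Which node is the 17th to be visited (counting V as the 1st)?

X

Visit V; enqueue Z, U, Q, N → queue [Z, U, Q, N]
Visit Z; enqueue Y, T, P, O, M, L, K → queue [U, Q, N, Y, T, P, O, M, L, K]
Visit U → queue [Q, N, Y, T, P, O, M, L, K]
Visit Q; enqueue S → queue [N, Y, T, P, O, M, L, K, S]
Visit N; enqueue R → queue [Y, T, P, O, M, L, K, S, R]
Visit Y → queue [T, P, O, M, L, K, S, R]
Visit T → queue [P, O, M, L, K, S, R]
Visit P → queue [O, M, L, K, S, R]
Visit O; enqueue W → queue [M, L, K, S, R, W]
Visit M; enqueue H → queue [L, K, S, R, W, H]
Visit L; enqueue X → queue [K, S, R, W, H, X]
Visit K → queue [S, R, W, H, X]
Visit S → queue [R, W, H, X]
Visit R → queue [W, H, X]
Visit W; enqueue J → queue [H, X, J]
Visit H → queue [X, J]
Visit X; enqueue I → queue [J, I]
Visit J → queue [I]
Visit I → queue []

Visit order: V, Z, U, Q, N, Y, T, P, O, M, L, K, S, R, W, H, X, J, I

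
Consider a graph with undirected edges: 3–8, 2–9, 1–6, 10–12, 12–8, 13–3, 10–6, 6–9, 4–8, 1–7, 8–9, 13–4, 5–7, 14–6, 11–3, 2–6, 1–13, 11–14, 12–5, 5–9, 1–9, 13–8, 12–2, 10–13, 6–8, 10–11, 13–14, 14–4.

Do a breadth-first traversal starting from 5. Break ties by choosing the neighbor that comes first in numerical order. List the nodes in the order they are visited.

5, 7, 9, 12, 1, 2, 6, 8, 10, 13, 14, 3, 4, 11

Visit 5; enqueue 7, 9, 12 → queue [7, 9, 12]
Visit 7; enqueue 1 → queue [9, 12, 1]
Visit 9; enqueue 2, 6, 8 → queue [12, 1, 2, 6, 8]
Visit 12; enqueue 10 → queue [1, 2, 6, 8, 10]
Visit 1; enqueue 13 → queue [2, 6, 8, 10, 13]
Visit 2 → queue [6, 8, 10, 13]
Visit 6; enqueue 14 → queue [8, 10, 13, 14]
Visit 8; enqueue 3, 4 → queue [10, 13, 14, 3, 4]
Visit 10; enqueue 11 → queue [13, 14, 3, 4, 11]
Visit 13 → queue [14, 3, 4, 11]
Visit 14 → queue [3, 4, 11]
Visit 3 → queue [4, 11]
Visit 4 → queue [11]
Visit 11 → queue []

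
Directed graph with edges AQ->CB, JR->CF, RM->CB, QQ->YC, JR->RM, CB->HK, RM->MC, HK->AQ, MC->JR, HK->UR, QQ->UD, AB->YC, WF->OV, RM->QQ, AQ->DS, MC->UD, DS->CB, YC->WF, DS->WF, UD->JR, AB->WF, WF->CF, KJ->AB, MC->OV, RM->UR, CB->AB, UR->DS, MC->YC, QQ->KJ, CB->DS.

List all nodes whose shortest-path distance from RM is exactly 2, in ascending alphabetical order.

AB, DS, HK, JR, KJ, OV, UD, YC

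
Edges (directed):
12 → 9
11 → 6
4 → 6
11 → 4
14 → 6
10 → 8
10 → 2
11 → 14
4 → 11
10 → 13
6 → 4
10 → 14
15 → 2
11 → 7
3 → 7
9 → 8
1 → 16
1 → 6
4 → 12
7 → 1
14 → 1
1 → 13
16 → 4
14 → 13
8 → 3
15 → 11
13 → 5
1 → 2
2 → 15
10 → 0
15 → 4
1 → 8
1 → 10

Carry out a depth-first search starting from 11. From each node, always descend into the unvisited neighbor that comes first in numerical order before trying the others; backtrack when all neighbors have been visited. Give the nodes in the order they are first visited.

11 → 4 → 6 → 12 → 9 → 8 → 3 → 7 → 1 → 2 → 15 → 10 → 0 → 13 → 5 → 14 → 16

Visit 11
11 → 4
4 → 6
4 → 12
12 → 9
9 → 8
8 → 3
3 → 7
7 → 1
1 → 2
2 → 15
1 → 10
10 → 0
10 → 13
13 → 5
10 → 14
1 → 16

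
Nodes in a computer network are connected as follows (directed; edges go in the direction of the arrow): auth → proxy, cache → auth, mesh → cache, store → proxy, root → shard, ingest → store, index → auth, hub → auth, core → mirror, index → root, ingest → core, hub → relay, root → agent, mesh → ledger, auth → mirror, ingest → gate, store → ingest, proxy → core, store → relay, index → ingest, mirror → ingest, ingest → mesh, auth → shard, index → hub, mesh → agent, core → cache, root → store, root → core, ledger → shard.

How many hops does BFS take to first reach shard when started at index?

Level 0: index
Level 1: auth, hub, ingest, root
Level 2: agent, core, gate, mesh, mirror, proxy, relay, shard, store
Level 3: cache, ledger
shard first appears at level 2.

2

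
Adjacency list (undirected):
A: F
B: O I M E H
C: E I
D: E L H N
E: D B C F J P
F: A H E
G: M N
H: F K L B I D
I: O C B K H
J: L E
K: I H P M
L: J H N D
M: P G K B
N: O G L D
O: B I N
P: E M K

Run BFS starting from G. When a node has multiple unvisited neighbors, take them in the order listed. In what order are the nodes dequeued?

Visit G; enqueue M, N → queue [M, N]
Visit M; enqueue P, K, B → queue [N, P, K, B]
Visit N; enqueue O, L, D → queue [P, K, B, O, L, D]
Visit P; enqueue E → queue [K, B, O, L, D, E]
Visit K; enqueue I, H → queue [B, O, L, D, E, I, H]
Visit B → queue [O, L, D, E, I, H]
Visit O → queue [L, D, E, I, H]
Visit L; enqueue J → queue [D, E, I, H, J]
Visit D → queue [E, I, H, J]
Visit E; enqueue C, F → queue [I, H, J, C, F]
Visit I → queue [H, J, C, F]
Visit H → queue [J, C, F]
Visit J → queue [C, F]
Visit C → queue [F]
Visit F; enqueue A → queue [A]
Visit A → queue []

G M N P K B O L D E I H J C F A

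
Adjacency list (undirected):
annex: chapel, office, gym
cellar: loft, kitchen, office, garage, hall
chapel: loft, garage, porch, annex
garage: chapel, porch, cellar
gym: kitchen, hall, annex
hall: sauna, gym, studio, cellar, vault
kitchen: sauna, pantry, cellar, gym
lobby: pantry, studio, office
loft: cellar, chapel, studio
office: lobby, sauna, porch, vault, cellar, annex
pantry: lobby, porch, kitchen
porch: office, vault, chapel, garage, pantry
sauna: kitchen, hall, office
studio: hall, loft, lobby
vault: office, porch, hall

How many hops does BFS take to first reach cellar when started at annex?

2

Level 0: annex
Level 1: chapel, gym, office
Level 2: cellar, garage, hall, kitchen, lobby, loft, porch, sauna, vault
Level 3: pantry, studio
cellar first appears at level 2.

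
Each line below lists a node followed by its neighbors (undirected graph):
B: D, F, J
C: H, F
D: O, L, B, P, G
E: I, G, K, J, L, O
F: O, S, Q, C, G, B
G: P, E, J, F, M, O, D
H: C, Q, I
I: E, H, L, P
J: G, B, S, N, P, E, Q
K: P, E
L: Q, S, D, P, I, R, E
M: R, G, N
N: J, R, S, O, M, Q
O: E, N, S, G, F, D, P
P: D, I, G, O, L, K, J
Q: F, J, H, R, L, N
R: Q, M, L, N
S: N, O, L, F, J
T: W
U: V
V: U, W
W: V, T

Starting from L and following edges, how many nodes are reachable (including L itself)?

18

BFS from L visits: L, S, R, Q, P, I, E, D, O, N, J, F, M, H, K, G, B, C
Reachable nodes: 18 of 22 total.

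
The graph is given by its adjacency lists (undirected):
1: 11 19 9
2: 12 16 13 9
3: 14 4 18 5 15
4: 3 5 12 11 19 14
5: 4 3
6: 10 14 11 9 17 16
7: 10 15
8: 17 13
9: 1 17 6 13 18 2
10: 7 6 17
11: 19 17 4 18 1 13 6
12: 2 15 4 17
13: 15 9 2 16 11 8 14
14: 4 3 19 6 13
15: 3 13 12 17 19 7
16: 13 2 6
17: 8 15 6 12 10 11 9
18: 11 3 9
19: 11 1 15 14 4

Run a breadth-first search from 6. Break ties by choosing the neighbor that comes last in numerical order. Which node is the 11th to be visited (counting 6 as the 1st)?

13

Visit 6; enqueue 17, 16, 14, 11, 10, 9 → queue [17, 16, 14, 11, 10, 9]
Visit 17; enqueue 15, 12, 8 → queue [16, 14, 11, 10, 9, 15, 12, 8]
Visit 16; enqueue 13, 2 → queue [14, 11, 10, 9, 15, 12, 8, 13, 2]
Visit 14; enqueue 19, 4, 3 → queue [11, 10, 9, 15, 12, 8, 13, 2, 19, 4, 3]
Visit 11; enqueue 18, 1 → queue [10, 9, 15, 12, 8, 13, 2, 19, 4, 3, 18, 1]
Visit 10; enqueue 7 → queue [9, 15, 12, 8, 13, 2, 19, 4, 3, 18, 1, 7]
Visit 9 → queue [15, 12, 8, 13, 2, 19, 4, 3, 18, 1, 7]
Visit 15 → queue [12, 8, 13, 2, 19, 4, 3, 18, 1, 7]
Visit 12 → queue [8, 13, 2, 19, 4, 3, 18, 1, 7]
Visit 8 → queue [13, 2, 19, 4, 3, 18, 1, 7]
Visit 13 → queue [2, 19, 4, 3, 18, 1, 7]
Visit 2 → queue [19, 4, 3, 18, 1, 7]
Visit 19 → queue [4, 3, 18, 1, 7]
Visit 4; enqueue 5 → queue [3, 18, 1, 7, 5]
Visit 3 → queue [18, 1, 7, 5]
Visit 18 → queue [1, 7, 5]
Visit 1 → queue [7, 5]
Visit 7 → queue [5]
Visit 5 → queue []

Visit order: 6, 17, 16, 14, 11, 10, 9, 15, 12, 8, 13, 2, 19, 4, 3, 18, 1, 7, 5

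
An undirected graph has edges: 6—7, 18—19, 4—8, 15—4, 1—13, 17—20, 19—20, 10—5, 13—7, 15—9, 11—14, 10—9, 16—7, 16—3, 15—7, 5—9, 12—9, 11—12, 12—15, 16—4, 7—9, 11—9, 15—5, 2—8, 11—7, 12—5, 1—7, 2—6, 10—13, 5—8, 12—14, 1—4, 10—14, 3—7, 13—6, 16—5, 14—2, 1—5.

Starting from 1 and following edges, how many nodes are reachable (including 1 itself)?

16

BFS from 1 visits: 1, 4, 5, 7, 13, 8, 15, 16, 9, 10, 12, 3, 6, 11, 2, 14
Reachable nodes: 16 of 20 total.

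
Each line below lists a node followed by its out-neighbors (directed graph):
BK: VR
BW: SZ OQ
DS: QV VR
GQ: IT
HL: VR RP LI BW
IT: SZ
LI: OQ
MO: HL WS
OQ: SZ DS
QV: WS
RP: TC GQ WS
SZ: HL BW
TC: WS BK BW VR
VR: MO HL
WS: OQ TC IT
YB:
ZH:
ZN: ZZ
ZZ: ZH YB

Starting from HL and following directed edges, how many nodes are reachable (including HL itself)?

15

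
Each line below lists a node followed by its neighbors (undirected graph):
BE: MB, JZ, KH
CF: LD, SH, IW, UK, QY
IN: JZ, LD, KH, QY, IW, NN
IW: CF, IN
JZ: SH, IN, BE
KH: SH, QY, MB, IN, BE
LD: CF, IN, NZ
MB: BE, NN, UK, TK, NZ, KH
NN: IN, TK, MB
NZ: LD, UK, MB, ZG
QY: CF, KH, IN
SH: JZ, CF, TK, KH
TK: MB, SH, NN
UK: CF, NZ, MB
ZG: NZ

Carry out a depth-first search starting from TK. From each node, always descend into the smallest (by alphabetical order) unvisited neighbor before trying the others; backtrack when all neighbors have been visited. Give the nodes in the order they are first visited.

TK, MB, BE, JZ, IN, IW, CF, LD, NZ, UK, ZG, QY, KH, SH, NN

Visit TK
TK → MB
MB → BE
BE → JZ
JZ → IN
IN → IW
IW → CF
CF → LD
LD → NZ
NZ → UK
NZ → ZG
CF → QY
QY → KH
KH → SH
IN → NN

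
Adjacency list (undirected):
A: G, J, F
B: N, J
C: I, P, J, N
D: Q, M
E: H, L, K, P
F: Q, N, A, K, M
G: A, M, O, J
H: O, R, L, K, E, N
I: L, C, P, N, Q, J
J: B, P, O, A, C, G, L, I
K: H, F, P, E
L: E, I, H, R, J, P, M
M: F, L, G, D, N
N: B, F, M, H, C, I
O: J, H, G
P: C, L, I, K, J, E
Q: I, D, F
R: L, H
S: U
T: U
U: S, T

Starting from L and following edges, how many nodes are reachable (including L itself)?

18

BFS from L visits: L, R, P, M, J, I, H, E, K, C, N, G, F, D, O, B, A, Q
Reachable nodes: 18 of 21 total.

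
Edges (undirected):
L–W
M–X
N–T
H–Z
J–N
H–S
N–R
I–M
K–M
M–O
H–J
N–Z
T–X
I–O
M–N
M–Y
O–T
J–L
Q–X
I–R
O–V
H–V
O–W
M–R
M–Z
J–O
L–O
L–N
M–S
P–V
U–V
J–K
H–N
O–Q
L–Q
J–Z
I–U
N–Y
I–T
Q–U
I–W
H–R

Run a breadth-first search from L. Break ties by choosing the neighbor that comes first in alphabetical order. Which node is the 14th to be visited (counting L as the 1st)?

Visit L; enqueue J, N, O, Q, W → queue [J, N, O, Q, W]
Visit J; enqueue H, K, Z → queue [N, O, Q, W, H, K, Z]
Visit N; enqueue M, R, T, Y → queue [O, Q, W, H, K, Z, M, R, T, Y]
Visit O; enqueue I, V → queue [Q, W, H, K, Z, M, R, T, Y, I, V]
Visit Q; enqueue U, X → queue [W, H, K, Z, M, R, T, Y, I, V, U, X]
Visit W → queue [H, K, Z, M, R, T, Y, I, V, U, X]
Visit H; enqueue S → queue [K, Z, M, R, T, Y, I, V, U, X, S]
Visit K → queue [Z, M, R, T, Y, I, V, U, X, S]
Visit Z → queue [M, R, T, Y, I, V, U, X, S]
Visit M → queue [R, T, Y, I, V, U, X, S]
Visit R → queue [T, Y, I, V, U, X, S]
Visit T → queue [Y, I, V, U, X, S]
Visit Y → queue [I, V, U, X, S]
Visit I → queue [V, U, X, S]
Visit V; enqueue P → queue [U, X, S, P]
Visit U → queue [X, S, P]
Visit X → queue [S, P]
Visit S → queue [P]
Visit P → queue []

Visit order: L, J, N, O, Q, W, H, K, Z, M, R, T, Y, I, V, U, X, S, P

I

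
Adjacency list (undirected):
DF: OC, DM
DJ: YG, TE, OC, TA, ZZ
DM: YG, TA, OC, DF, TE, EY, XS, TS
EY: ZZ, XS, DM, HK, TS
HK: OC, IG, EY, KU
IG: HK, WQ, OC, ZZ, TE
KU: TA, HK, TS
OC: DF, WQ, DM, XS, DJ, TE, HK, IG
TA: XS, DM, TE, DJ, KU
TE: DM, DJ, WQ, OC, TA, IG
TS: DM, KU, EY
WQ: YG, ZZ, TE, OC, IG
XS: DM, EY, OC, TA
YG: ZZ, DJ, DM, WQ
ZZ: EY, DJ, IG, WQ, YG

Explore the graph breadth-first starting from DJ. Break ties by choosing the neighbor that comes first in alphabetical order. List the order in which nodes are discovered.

DJ OC TA TE YG ZZ DF DM HK IG WQ XS KU EY TS

Visit DJ; enqueue OC, TA, TE, YG, ZZ → queue [OC, TA, TE, YG, ZZ]
Visit OC; enqueue DF, DM, HK, IG, WQ, XS → queue [TA, TE, YG, ZZ, DF, DM, HK, IG, WQ, XS]
Visit TA; enqueue KU → queue [TE, YG, ZZ, DF, DM, HK, IG, WQ, XS, KU]
Visit TE → queue [YG, ZZ, DF, DM, HK, IG, WQ, XS, KU]
Visit YG → queue [ZZ, DF, DM, HK, IG, WQ, XS, KU]
Visit ZZ; enqueue EY → queue [DF, DM, HK, IG, WQ, XS, KU, EY]
Visit DF → queue [DM, HK, IG, WQ, XS, KU, EY]
Visit DM; enqueue TS → queue [HK, IG, WQ, XS, KU, EY, TS]
Visit HK → queue [IG, WQ, XS, KU, EY, TS]
Visit IG → queue [WQ, XS, KU, EY, TS]
Visit WQ → queue [XS, KU, EY, TS]
Visit XS → queue [KU, EY, TS]
Visit KU → queue [EY, TS]
Visit EY → queue [TS]
Visit TS → queue []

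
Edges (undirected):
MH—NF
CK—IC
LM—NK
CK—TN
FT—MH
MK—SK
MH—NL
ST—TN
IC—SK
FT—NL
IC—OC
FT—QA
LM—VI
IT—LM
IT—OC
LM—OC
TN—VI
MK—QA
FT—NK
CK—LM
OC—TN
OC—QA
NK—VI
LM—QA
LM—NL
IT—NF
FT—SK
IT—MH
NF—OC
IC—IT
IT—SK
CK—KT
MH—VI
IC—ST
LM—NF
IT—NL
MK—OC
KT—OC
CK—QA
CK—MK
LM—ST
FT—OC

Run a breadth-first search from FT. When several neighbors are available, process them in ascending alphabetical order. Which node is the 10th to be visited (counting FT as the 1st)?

Visit FT; enqueue MH, NK, NL, OC, QA, SK → queue [MH, NK, NL, OC, QA, SK]
Visit MH; enqueue IT, NF, VI → queue [NK, NL, OC, QA, SK, IT, NF, VI]
Visit NK; enqueue LM → queue [NL, OC, QA, SK, IT, NF, VI, LM]
Visit NL → queue [OC, QA, SK, IT, NF, VI, LM]
Visit OC; enqueue IC, KT, MK, TN → queue [QA, SK, IT, NF, VI, LM, IC, KT, MK, TN]
Visit QA; enqueue CK → queue [SK, IT, NF, VI, LM, IC, KT, MK, TN, CK]
Visit SK → queue [IT, NF, VI, LM, IC, KT, MK, TN, CK]
Visit IT → queue [NF, VI, LM, IC, KT, MK, TN, CK]
Visit NF → queue [VI, LM, IC, KT, MK, TN, CK]
Visit VI → queue [LM, IC, KT, MK, TN, CK]
Visit LM; enqueue ST → queue [IC, KT, MK, TN, CK, ST]
Visit IC → queue [KT, MK, TN, CK, ST]
Visit KT → queue [MK, TN, CK, ST]
Visit MK → queue [TN, CK, ST]
Visit TN → queue [CK, ST]
Visit CK → queue [ST]
Visit ST → queue []

Visit order: FT, MH, NK, NL, OC, QA, SK, IT, NF, VI, LM, IC, KT, MK, TN, CK, ST

VI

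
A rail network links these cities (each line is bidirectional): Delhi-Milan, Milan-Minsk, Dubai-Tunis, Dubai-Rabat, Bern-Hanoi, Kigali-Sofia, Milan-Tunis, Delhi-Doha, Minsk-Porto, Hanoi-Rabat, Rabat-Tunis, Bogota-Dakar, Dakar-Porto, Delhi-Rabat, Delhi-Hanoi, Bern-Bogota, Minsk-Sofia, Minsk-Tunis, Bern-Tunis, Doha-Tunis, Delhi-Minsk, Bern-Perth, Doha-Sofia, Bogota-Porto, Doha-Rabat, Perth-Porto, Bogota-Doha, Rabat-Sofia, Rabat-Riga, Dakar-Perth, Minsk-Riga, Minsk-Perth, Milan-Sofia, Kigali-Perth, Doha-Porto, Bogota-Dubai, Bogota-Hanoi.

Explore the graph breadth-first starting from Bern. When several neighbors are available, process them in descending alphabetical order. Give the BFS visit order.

Visit Bern; enqueue Tunis, Perth, Hanoi, Bogota → queue [Tunis, Perth, Hanoi, Bogota]
Visit Tunis; enqueue Rabat, Minsk, Milan, Dubai, Doha → queue [Perth, Hanoi, Bogota, Rabat, Minsk, Milan, Dubai, Doha]
Visit Perth; enqueue Porto, Kigali, Dakar → queue [Hanoi, Bogota, Rabat, Minsk, Milan, Dubai, Doha, Porto, Kigali, Dakar]
Visit Hanoi; enqueue Delhi → queue [Bogota, Rabat, Minsk, Milan, Dubai, Doha, Porto, Kigali, Dakar, Delhi]
Visit Bogota → queue [Rabat, Minsk, Milan, Dubai, Doha, Porto, Kigali, Dakar, Delhi]
Visit Rabat; enqueue Sofia, Riga → queue [Minsk, Milan, Dubai, Doha, Porto, Kigali, Dakar, Delhi, Sofia, Riga]
Visit Minsk → queue [Milan, Dubai, Doha, Porto, Kigali, Dakar, Delhi, Sofia, Riga]
Visit Milan → queue [Dubai, Doha, Porto, Kigali, Dakar, Delhi, Sofia, Riga]
Visit Dubai → queue [Doha, Porto, Kigali, Dakar, Delhi, Sofia, Riga]
Visit Doha → queue [Porto, Kigali, Dakar, Delhi, Sofia, Riga]
Visit Porto → queue [Kigali, Dakar, Delhi, Sofia, Riga]
Visit Kigali → queue [Dakar, Delhi, Sofia, Riga]
Visit Dakar → queue [Delhi, Sofia, Riga]
Visit Delhi → queue [Sofia, Riga]
Visit Sofia → queue [Riga]
Visit Riga → queue []

Bern → Tunis → Perth → Hanoi → Bogota → Rabat → Minsk → Milan → Dubai → Doha → Porto → Kigali → Dakar → Delhi → Sofia → Riga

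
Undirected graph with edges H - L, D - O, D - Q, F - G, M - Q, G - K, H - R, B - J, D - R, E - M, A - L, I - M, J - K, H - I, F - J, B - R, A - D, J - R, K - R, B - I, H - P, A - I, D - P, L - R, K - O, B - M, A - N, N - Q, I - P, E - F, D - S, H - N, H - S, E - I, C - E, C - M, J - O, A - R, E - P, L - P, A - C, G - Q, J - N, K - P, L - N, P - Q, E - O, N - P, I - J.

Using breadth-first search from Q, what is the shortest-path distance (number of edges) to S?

2

Level 0: Q
Level 1: D, G, M, N, P
Level 2: A, B, C, E, F, H, I, J, K, L, O, R, S
S first appears at level 2.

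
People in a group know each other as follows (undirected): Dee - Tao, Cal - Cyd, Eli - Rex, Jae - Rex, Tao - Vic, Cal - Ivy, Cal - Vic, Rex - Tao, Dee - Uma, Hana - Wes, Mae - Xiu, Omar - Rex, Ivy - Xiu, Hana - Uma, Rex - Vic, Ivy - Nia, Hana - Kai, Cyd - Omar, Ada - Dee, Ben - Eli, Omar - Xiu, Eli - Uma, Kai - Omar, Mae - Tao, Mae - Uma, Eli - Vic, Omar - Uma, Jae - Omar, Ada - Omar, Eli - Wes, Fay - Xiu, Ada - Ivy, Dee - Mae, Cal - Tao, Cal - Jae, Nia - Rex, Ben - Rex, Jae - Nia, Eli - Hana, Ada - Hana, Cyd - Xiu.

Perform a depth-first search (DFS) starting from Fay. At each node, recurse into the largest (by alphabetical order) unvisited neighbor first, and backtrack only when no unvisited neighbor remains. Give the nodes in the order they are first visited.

Visit Fay
Fay → Xiu
Xiu → Omar
Omar → Uma
Uma → Mae
Mae → Tao
Tao → Vic
Vic → Rex
Rex → Nia
Nia → Jae
Jae → Cal
Cal → Ivy
Ivy → Ada
Ada → Hana
Hana → Wes
Wes → Eli
Eli → Ben
Hana → Kai
Ada → Dee
Cal → Cyd

Fay, Xiu, Omar, Uma, Mae, Tao, Vic, Rex, Nia, Jae, Cal, Ivy, Ada, Hana, Wes, Eli, Ben, Kai, Dee, Cyd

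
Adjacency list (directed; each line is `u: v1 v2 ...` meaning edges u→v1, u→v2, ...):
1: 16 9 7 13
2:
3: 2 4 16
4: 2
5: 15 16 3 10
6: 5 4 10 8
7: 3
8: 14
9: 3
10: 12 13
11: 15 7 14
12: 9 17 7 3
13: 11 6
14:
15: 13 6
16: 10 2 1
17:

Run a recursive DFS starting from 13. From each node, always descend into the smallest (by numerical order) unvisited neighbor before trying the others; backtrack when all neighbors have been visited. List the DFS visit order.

Visit 13
13 → 6
6 → 4
4 → 2
6 → 5
5 → 3
3 → 16
16 → 1
1 → 7
1 → 9
16 → 10
10 → 12
12 → 17
5 → 15
6 → 8
8 → 14
13 → 11

13, 6, 4, 2, 5, 3, 16, 1, 7, 9, 10, 12, 17, 15, 8, 14, 11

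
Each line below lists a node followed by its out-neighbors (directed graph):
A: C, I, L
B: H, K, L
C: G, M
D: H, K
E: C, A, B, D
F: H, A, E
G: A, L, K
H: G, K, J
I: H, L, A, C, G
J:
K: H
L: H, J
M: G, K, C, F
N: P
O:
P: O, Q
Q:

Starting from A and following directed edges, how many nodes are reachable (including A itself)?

BFS from A visits: A, C, I, L, G, M, H, J, K, F, E, B, D
Reachable nodes: 13 of 17 total.

13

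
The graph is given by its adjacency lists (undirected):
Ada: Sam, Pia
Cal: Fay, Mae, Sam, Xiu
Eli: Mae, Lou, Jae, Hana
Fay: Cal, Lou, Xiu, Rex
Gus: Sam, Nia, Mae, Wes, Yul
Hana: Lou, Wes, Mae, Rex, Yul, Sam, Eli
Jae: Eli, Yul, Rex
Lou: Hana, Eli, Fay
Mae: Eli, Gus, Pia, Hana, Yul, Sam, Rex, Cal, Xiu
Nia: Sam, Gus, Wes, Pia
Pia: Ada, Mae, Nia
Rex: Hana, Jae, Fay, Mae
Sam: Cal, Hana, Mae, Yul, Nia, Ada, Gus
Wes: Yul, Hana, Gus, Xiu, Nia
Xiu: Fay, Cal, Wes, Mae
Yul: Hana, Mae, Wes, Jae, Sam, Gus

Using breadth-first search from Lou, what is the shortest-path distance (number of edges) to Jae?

2

Level 0: Lou
Level 1: Eli, Fay, Hana
Level 2: Cal, Jae, Mae, Rex, Sam, Wes, Xiu, Yul
Level 3: Ada, Gus, Nia, Pia
Jae first appears at level 2.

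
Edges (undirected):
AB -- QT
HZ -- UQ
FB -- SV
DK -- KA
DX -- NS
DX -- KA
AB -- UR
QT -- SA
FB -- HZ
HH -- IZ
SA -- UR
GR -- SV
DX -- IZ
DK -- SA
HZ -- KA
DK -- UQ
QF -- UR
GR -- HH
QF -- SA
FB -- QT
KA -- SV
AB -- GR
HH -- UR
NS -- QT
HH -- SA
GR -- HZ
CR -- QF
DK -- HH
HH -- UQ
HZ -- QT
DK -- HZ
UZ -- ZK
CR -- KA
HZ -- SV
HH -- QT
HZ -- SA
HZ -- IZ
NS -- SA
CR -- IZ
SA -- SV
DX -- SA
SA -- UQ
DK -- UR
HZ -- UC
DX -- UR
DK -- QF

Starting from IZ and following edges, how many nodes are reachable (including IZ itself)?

BFS from IZ visits: IZ, HZ, HH, DX, CR, UQ, UC, SV, SA, QT, KA, GR, FB, DK, UR, NS, QF, AB
Reachable nodes: 18 of 20 total.

18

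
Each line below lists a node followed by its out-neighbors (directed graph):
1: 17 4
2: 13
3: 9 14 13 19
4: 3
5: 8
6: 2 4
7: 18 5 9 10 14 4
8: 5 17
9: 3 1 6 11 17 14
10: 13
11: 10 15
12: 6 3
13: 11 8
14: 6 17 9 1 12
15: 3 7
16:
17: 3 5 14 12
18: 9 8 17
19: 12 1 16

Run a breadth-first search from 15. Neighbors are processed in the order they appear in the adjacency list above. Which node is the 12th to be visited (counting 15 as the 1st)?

Visit 15; enqueue 3, 7 → queue [3, 7]
Visit 3; enqueue 9, 14, 13, 19 → queue [7, 9, 14, 13, 19]
Visit 7; enqueue 18, 5, 10, 4 → queue [9, 14, 13, 19, 18, 5, 10, 4]
Visit 9; enqueue 1, 6, 11, 17 → queue [14, 13, 19, 18, 5, 10, 4, 1, 6, 11, 17]
Visit 14; enqueue 12 → queue [13, 19, 18, 5, 10, 4, 1, 6, 11, 17, 12]
Visit 13; enqueue 8 → queue [19, 18, 5, 10, 4, 1, 6, 11, 17, 12, 8]
Visit 19; enqueue 16 → queue [18, 5, 10, 4, 1, 6, 11, 17, 12, 8, 16]
Visit 18 → queue [5, 10, 4, 1, 6, 11, 17, 12, 8, 16]
Visit 5 → queue [10, 4, 1, 6, 11, 17, 12, 8, 16]
Visit 10 → queue [4, 1, 6, 11, 17, 12, 8, 16]
Visit 4 → queue [1, 6, 11, 17, 12, 8, 16]
Visit 1 → queue [6, 11, 17, 12, 8, 16]
Visit 6; enqueue 2 → queue [11, 17, 12, 8, 16, 2]
Visit 11 → queue [17, 12, 8, 16, 2]
Visit 17 → queue [12, 8, 16, 2]
Visit 12 → queue [8, 16, 2]
Visit 8 → queue [16, 2]
Visit 16 → queue [2]
Visit 2 → queue []

Visit order: 15, 3, 7, 9, 14, 13, 19, 18, 5, 10, 4, 1, 6, 11, 17, 12, 8, 16, 2

1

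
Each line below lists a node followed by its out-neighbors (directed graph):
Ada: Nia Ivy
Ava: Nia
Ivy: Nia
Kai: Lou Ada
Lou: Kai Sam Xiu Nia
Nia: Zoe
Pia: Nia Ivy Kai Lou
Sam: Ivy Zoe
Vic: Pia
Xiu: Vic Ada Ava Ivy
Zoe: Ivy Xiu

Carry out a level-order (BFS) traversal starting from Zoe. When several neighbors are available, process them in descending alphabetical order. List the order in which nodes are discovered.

Visit Zoe; enqueue Xiu, Ivy → queue [Xiu, Ivy]
Visit Xiu; enqueue Vic, Ava, Ada → queue [Ivy, Vic, Ava, Ada]
Visit Ivy; enqueue Nia → queue [Vic, Ava, Ada, Nia]
Visit Vic; enqueue Pia → queue [Ava, Ada, Nia, Pia]
Visit Ava → queue [Ada, Nia, Pia]
Visit Ada → queue [Nia, Pia]
Visit Nia → queue [Pia]
Visit Pia; enqueue Lou, Kai → queue [Lou, Kai]
Visit Lou; enqueue Sam → queue [Kai, Sam]
Visit Kai → queue [Sam]
Visit Sam → queue []

Zoe → Xiu → Ivy → Vic → Ava → Ada → Nia → Pia → Lou → Kai → Sam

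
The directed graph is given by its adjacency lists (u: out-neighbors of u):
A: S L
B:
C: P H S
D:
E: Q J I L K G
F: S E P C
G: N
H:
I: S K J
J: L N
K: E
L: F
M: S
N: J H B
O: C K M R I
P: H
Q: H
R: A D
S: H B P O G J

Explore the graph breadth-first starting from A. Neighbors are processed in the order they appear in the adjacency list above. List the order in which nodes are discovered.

Visit A; enqueue S, L → queue [S, L]
Visit S; enqueue H, B, P, O, G, J → queue [L, H, B, P, O, G, J]
Visit L; enqueue F → queue [H, B, P, O, G, J, F]
Visit H → queue [B, P, O, G, J, F]
Visit B → queue [P, O, G, J, F]
Visit P → queue [O, G, J, F]
Visit O; enqueue C, K, M, R, I → queue [G, J, F, C, K, M, R, I]
Visit G; enqueue N → queue [J, F, C, K, M, R, I, N]
Visit J → queue [F, C, K, M, R, I, N]
Visit F; enqueue E → queue [C, K, M, R, I, N, E]
Visit C → queue [K, M, R, I, N, E]
Visit K → queue [M, R, I, N, E]
Visit M → queue [R, I, N, E]
Visit R; enqueue D → queue [I, N, E, D]
Visit I → queue [N, E, D]
Visit N → queue [E, D]
Visit E; enqueue Q → queue [D, Q]
Visit D → queue [Q]
Visit Q → queue []

A -> S -> L -> H -> B -> P -> O -> G -> J -> F -> C -> K -> M -> R -> I -> N -> E -> D -> Q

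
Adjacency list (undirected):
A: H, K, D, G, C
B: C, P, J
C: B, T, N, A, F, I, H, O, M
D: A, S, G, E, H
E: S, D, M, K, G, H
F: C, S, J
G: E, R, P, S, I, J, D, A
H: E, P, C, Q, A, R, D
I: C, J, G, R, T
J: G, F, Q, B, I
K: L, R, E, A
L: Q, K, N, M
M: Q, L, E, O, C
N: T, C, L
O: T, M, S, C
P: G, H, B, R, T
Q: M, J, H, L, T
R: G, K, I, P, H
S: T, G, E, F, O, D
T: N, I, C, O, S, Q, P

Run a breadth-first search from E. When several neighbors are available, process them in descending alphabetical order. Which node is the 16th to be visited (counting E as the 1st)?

P

Visit E; enqueue S, M, K, H, G, D → queue [S, M, K, H, G, D]
Visit S; enqueue T, O, F → queue [M, K, H, G, D, T, O, F]
Visit M; enqueue Q, L, C → queue [K, H, G, D, T, O, F, Q, L, C]
Visit K; enqueue R, A → queue [H, G, D, T, O, F, Q, L, C, R, A]
Visit H; enqueue P → queue [G, D, T, O, F, Q, L, C, R, A, P]
Visit G; enqueue J, I → queue [D, T, O, F, Q, L, C, R, A, P, J, I]
Visit D → queue [T, O, F, Q, L, C, R, A, P, J, I]
Visit T; enqueue N → queue [O, F, Q, L, C, R, A, P, J, I, N]
Visit O → queue [F, Q, L, C, R, A, P, J, I, N]
Visit F → queue [Q, L, C, R, A, P, J, I, N]
Visit Q → queue [L, C, R, A, P, J, I, N]
Visit L → queue [C, R, A, P, J, I, N]
Visit C; enqueue B → queue [R, A, P, J, I, N, B]
Visit R → queue [A, P, J, I, N, B]
Visit A → queue [P, J, I, N, B]
Visit P → queue [J, I, N, B]
Visit J → queue [I, N, B]
Visit I → queue [N, B]
Visit N → queue [B]
Visit B → queue []

Visit order: E, S, M, K, H, G, D, T, O, F, Q, L, C, R, A, P, J, I, N, B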